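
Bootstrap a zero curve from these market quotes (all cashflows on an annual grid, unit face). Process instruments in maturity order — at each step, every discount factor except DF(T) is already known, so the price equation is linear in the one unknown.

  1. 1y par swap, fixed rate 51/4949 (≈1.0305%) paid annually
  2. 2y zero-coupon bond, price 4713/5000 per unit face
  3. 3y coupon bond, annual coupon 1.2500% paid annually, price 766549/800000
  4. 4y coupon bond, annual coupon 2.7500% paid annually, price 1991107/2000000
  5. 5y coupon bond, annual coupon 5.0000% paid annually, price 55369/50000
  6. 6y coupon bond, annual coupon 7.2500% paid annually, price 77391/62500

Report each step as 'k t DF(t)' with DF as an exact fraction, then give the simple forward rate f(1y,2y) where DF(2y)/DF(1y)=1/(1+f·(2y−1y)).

step 1 [1y] swap r/1=51/4949: DF=(1 − 51/4949·(0))/(1+51/4949) = 4949/5000 ≈ 0.989800
step 2 [2y] zero: DF = P = 4713/5000 ≈ 0.942600
step 3 [3y] bond c/1=1/80: DF=(766549/800000 − 1/80·(0.989800+0.942600))/(1+1/80) = 369/400 ≈ 0.922500
step 4 [4y] bond c/1=11/400: DF=(1991107/2000000 − 11/400·(0.989800+0.942600+0.922500))/(1+11/400) = 357/400 ≈ 0.892500
step 5 [5y] bond c/1=1/20: DF=(55369/50000 − 1/20·(0.989800+0.942600+0.922500+0.892500))/(1+1/20) = 4381/5000 ≈ 0.876200
step 6 [6y] bond c/1=29/400: DF=(77391/62500 − 29/400·(0.989800+0.942600+0.922500+0.892500+0.876200))/(1+29/400) = 421/500 ≈ 0.842000

1 1 4949/5000
2 2 4713/5000
3 3 369/400
4 4 357/400
5 5 4381/5000
6 6 421/500
f(1y,2y) = ((4949/5000)/(4713/5000) − 1)/(1) = 236/4713 ≈ 5.0074%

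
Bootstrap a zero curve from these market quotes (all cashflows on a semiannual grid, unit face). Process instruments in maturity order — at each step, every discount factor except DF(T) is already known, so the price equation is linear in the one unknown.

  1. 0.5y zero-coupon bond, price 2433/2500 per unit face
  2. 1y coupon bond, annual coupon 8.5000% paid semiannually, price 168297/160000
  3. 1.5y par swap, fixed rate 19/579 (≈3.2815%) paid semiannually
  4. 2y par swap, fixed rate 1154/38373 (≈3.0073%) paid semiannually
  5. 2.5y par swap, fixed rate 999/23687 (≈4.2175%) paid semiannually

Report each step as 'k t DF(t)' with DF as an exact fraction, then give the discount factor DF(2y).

step 1 [0.5y] zero: DF = P = 2433/2500 ≈ 0.973200
step 2 [1y] bond c/2=17/400: DF=(168297/160000 − 17/400·(0.973200))/(1+17/400) = 9693/10000 ≈ 0.969300
step 3 [1.5y] swap r/2=19/1158: DF=(1 − 19/1158·(0.973200+0.969300))/(1+19/1158) = 381/400 ≈ 0.952500
step 4 [2y] swap r/2=577/38373: DF=(1 − 577/38373·(0.973200+0.969300+0.952500))/(1+577/38373) = 9423/10000 ≈ 0.942300
step 5 [2.5y] swap r/2=999/47374: DF=(1 − 999/47374·(0.973200+0.969300+0.952500+0.942300))/(1+999/47374) = 9001/10000 ≈ 0.900100

1 1/2 2433/2500
2 1 9693/10000
3 3/2 381/400
4 2 9423/10000
5 5/2 9001/10000
DF(2y) = 9423/10000 ≈ 0.942300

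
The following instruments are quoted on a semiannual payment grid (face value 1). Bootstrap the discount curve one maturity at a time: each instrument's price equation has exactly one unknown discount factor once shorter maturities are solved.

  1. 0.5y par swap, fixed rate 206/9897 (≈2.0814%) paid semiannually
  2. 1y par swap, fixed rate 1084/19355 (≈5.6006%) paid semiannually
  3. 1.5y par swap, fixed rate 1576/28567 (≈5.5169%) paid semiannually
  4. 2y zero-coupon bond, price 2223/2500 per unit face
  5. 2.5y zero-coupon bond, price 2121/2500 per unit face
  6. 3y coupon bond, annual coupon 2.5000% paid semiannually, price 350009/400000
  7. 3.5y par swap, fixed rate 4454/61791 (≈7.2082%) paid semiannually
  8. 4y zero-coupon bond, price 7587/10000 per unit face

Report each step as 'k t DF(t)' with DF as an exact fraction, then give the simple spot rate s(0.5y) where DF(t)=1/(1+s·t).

step 1 [0.5y] swap r/2=103/9897: DF=(1 − 103/9897·(0))/(1+103/9897) = 9897/10000 ≈ 0.989700
step 2 [1y] swap r/2=542/19355: DF=(1 − 542/19355·(0.989700))/(1+542/19355) = 4729/5000 ≈ 0.945800
step 3 [1.5y] swap r/2=788/28567: DF=(1 − 788/28567·(0.989700+0.945800))/(1+788/28567) = 2303/2500 ≈ 0.921200
step 4 [2y] zero: DF = P = 2223/2500 ≈ 0.889200
step 5 [2.5y] zero: DF = P = 2121/2500 ≈ 0.848400
step 6 [3y] bond c/2=1/80: DF=(350009/400000 − 1/80·(0.989700+0.945800+0.921200+0.889200+0.848400))/(1+1/80) = 323/400 ≈ 0.807500
step 7 [3.5y] swap r/2=2227/61791: DF=(1 − 2227/61791·(0.989700+0.945800+0.921200+0.889200+0.848400+0.807500))/(1+2227/61791) = 7773/10000 ≈ 0.777300
step 8 [4y] zero: DF = P = 7587/10000 ≈ 0.758700

1 1/2 9897/10000
2 1 4729/5000
3 3/2 2303/2500
4 2 2223/2500
5 5/2 2121/2500
6 3 323/400
7 7/2 7773/10000
8 4 7587/10000
s(0.5y) = (1/(9897/10000) − 1)/(1/2) = 206/9897 ≈ 2.0814%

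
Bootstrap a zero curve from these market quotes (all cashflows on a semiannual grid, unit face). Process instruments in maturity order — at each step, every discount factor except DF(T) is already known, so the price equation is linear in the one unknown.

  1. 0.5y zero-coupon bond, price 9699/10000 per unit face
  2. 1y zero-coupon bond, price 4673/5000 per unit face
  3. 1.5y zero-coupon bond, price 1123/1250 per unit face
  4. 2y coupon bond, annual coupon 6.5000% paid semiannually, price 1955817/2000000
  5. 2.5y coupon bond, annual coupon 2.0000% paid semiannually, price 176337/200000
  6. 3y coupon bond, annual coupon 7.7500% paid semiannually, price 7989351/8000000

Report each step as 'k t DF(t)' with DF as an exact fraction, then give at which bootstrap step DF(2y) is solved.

1 1/2 9699/10000
2 1 4673/5000
3 3/2 1123/1250
4 2 8589/10000
5 5/2 8367/10000
6 3 496/625
DF(2y) is solved at step 4

step 1 [0.5y] zero: DF = P = 9699/10000 ≈ 0.969900
step 2 [1y] zero: DF = P = 4673/5000 ≈ 0.934600
step 3 [1.5y] zero: DF = P = 1123/1250 ≈ 0.898400
step 4 [2y] bond c/2=13/400: DF=(1955817/2000000 − 13/400·(0.969900+0.934600+0.898400))/(1+13/400) = 8589/10000 ≈ 0.858900
step 5 [2.5y] bond c/2=1/100: DF=(176337/200000 − 1/100·(0.969900+0.934600+0.898400+0.858900))/(1+1/100) = 8367/10000 ≈ 0.836700
step 6 [3y] bond c/2=31/800: DF=(7989351/8000000 − 31/800·(0.969900+0.934600+0.898400+0.858900+0.836700))/(1+31/800) = 496/625 ≈ 0.793600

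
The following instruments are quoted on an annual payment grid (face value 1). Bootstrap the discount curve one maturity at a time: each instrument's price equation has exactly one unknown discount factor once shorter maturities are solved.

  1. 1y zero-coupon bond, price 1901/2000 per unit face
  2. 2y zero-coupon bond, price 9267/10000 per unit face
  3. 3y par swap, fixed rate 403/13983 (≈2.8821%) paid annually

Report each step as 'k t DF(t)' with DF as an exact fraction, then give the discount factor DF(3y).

step 1 [1y] zero: DF = P = 1901/2000 ≈ 0.950500
step 2 [2y] zero: DF = P = 9267/10000 ≈ 0.926700
step 3 [3y] swap r/1=403/13983: DF=(1 − 403/13983·(0.950500+0.926700))/(1+403/13983) = 4597/5000 ≈ 0.919400

1 1 1901/2000
2 2 9267/10000
3 3 4597/5000
DF(3y) = 4597/5000 ≈ 0.919400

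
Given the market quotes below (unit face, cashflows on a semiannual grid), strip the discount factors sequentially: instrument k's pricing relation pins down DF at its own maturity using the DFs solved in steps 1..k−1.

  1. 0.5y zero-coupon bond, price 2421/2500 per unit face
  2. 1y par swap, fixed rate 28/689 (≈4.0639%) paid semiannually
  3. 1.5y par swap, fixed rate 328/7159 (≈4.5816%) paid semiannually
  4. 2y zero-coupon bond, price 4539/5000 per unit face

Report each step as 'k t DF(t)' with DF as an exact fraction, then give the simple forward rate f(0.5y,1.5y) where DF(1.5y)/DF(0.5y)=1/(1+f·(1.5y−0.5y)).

1 1/2 2421/2500
2 1 1201/1250
3 3/2 584/625
4 2 4539/5000
f(0.5y,1.5y) = ((2421/2500)/(584/625) − 1)/(1) = 85/2336 ≈ 3.6387%

step 1 [0.5y] zero: DF = P = 2421/2500 ≈ 0.968400
step 2 [1y] swap r/2=14/689: DF=(1 − 14/689·(0.968400))/(1+14/689) = 1201/1250 ≈ 0.960800
step 3 [1.5y] swap r/2=164/7159: DF=(1 − 164/7159·(0.968400+0.960800))/(1+164/7159) = 584/625 ≈ 0.934400
step 4 [2y] zero: DF = P = 4539/5000 ≈ 0.907800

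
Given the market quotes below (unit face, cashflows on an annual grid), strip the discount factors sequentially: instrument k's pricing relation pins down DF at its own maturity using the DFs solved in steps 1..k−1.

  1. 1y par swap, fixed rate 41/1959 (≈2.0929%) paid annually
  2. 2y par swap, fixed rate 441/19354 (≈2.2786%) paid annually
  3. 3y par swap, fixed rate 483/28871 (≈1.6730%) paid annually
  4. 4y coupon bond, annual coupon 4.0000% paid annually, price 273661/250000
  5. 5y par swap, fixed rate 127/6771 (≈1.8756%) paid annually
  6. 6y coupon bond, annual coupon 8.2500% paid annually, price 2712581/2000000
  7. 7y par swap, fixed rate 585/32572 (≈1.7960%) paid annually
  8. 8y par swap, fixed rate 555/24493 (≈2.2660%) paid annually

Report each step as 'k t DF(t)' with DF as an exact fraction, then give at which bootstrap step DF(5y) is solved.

step 1 [1y] swap r/1=41/1959: DF=(1 − 41/1959·(0))/(1+41/1959) = 1959/2000 ≈ 0.979500
step 2 [2y] swap r/1=441/19354: DF=(1 − 441/19354·(0.979500))/(1+441/19354) = 9559/10000 ≈ 0.955900
step 3 [3y] swap r/1=483/28871: DF=(1 − 483/28871·(0.979500+0.955900))/(1+483/28871) = 9517/10000 ≈ 0.951700
step 4 [4y] bond c/1=1/25: DF=(273661/250000 − 1/25·(0.979500+0.955900+0.951700))/(1+1/25) = 1883/2000 ≈ 0.941500
step 5 [5y] swap r/1=127/6771: DF=(1 − 127/6771·(0.979500+0.955900+0.951700+0.941500))/(1+127/6771) = 9111/10000 ≈ 0.911100
step 6 [6y] bond c/1=33/400: DF=(2712581/2000000 − 33/400·(0.979500+0.955900+0.951700+0.941500+0.911100))/(1+33/400) = 8917/10000 ≈ 0.891700
step 7 [7y] swap r/1=585/32572: DF=(1 − 585/32572·(0.979500+0.955900+0.951700+0.941500+0.911100+0.891700))/(1+585/32572) = 883/1000 ≈ 0.883000
step 8 [8y] swap r/1=555/24493: DF=(1 − 555/24493·(0.979500+0.955900+0.951700+0.941500+0.911100+0.891700+0.883000))/(1+555/24493) = 1667/2000 ≈ 0.833500

1 1 1959/2000
2 2 9559/10000
3 3 9517/10000
4 4 1883/2000
5 5 9111/10000
6 6 8917/10000
7 7 883/1000
8 8 1667/2000
DF(5y) is solved at step 5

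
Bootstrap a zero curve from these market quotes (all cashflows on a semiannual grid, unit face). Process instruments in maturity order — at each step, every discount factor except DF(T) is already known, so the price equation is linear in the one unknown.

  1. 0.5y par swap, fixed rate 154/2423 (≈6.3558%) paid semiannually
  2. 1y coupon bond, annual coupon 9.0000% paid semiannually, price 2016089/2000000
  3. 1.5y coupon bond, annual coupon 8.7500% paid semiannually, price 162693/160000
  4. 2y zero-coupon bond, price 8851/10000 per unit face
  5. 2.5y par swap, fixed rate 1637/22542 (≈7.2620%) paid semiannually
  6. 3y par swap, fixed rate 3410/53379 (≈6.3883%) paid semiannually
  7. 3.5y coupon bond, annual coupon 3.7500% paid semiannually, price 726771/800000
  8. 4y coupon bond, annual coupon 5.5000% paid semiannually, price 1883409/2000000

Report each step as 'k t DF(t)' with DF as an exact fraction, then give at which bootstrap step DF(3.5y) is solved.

step 1 [0.5y] swap r/2=77/2423: DF=(1 − 77/2423·(0))/(1+77/2423) = 2423/2500 ≈ 0.969200
step 2 [1y] bond c/2=9/200: DF=(2016089/2000000 − 9/200·(0.969200))/(1+9/200) = 9229/10000 ≈ 0.922900
step 3 [1.5y] bond c/2=7/160: DF=(162693/160000 − 7/160·(0.969200+0.922900))/(1+7/160) = 8949/10000 ≈ 0.894900
step 4 [2y] zero: DF = P = 8851/10000 ≈ 0.885100
step 5 [2.5y] swap r/2=1637/45084: DF=(1 − 1637/45084·(0.969200+0.922900+0.894900+0.885100))/(1+1637/45084) = 8363/10000 ≈ 0.836300
step 6 [3y] swap r/2=1705/53379: DF=(1 − 1705/53379·(0.969200+0.922900+0.894900+0.885100+0.836300))/(1+1705/53379) = 1659/2000 ≈ 0.829500
step 7 [3.5y] bond c/2=3/160: DF=(726771/800000 − 3/160·(0.969200+0.922900+0.894900+0.885100+0.836300+0.829500))/(1+3/160) = 1587/2000 ≈ 0.793500
step 8 [4y] bond c/2=11/400: DF=(1883409/2000000 − 11/400·(0.969200+0.922900+0.894900+0.885100+0.836300+0.829500+0.793500))/(1+11/400) = 1881/2500 ≈ 0.752400

1 1/2 2423/2500
2 1 9229/10000
3 3/2 8949/10000
4 2 8851/10000
5 5/2 8363/10000
6 3 1659/2000
7 7/2 1587/2000
8 4 1881/2500
DF(3.5y) is solved at step 7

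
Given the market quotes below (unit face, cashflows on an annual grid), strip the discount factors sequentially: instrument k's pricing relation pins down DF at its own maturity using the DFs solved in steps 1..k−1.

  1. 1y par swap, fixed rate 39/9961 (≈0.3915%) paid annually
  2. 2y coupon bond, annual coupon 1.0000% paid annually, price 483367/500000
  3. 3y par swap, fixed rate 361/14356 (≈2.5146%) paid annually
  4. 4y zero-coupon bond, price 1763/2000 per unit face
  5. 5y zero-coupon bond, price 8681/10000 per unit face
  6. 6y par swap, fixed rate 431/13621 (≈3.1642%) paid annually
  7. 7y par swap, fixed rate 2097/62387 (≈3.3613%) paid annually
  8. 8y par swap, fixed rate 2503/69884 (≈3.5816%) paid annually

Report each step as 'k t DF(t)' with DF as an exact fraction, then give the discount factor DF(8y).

1 1 9961/10000
2 2 9473/10000
3 3 4639/5000
4 4 1763/2000
5 5 8681/10000
6 6 2069/2500
7 7 7903/10000
8 8 7497/10000
DF(8y) = 7497/10000 ≈ 0.749700

step 1 [1y] swap r/1=39/9961: DF=(1 − 39/9961·(0))/(1+39/9961) = 9961/10000 ≈ 0.996100
step 2 [2y] bond c/1=1/100: DF=(483367/500000 − 1/100·(0.996100))/(1+1/100) = 9473/10000 ≈ 0.947300
step 3 [3y] swap r/1=361/14356: DF=(1 − 361/14356·(0.996100+0.947300))/(1+361/14356) = 4639/5000 ≈ 0.927800
step 4 [4y] zero: DF = P = 1763/2000 ≈ 0.881500
step 5 [5y] zero: DF = P = 8681/10000 ≈ 0.868100
step 6 [6y] swap r/1=431/13621: DF=(1 − 431/13621·(0.996100+0.947300+0.927800+0.881500+0.868100))/(1+431/13621) = 2069/2500 ≈ 0.827600
step 7 [7y] swap r/1=2097/62387: DF=(1 − 2097/62387·(0.996100+0.947300+0.927800+0.881500+0.868100+0.827600))/(1+2097/62387) = 7903/10000 ≈ 0.790300
step 8 [8y] swap r/1=2503/69884: DF=(1 − 2503/69884·(0.996100+0.947300+0.927800+0.881500+0.868100+0.827600+0.790300))/(1+2503/69884) = 7497/10000 ≈ 0.749700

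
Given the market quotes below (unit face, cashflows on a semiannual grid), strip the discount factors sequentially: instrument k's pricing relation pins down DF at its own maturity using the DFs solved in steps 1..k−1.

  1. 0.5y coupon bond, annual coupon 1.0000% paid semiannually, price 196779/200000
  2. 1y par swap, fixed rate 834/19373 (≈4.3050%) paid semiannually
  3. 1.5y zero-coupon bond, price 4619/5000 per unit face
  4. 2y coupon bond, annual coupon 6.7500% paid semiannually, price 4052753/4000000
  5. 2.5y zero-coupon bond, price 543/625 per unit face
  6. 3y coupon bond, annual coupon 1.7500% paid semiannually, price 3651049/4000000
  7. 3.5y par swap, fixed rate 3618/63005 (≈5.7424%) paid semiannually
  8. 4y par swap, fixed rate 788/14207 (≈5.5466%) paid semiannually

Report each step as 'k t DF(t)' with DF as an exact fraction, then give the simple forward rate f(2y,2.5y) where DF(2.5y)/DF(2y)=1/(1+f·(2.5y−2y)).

1 1/2 979/1000
2 1 9583/10000
3 3/2 4619/5000
4 2 8867/10000
5 5/2 543/625
6 3 1081/1250
7 7/2 8191/10000
8 4 803/1000
f(2y,2.5y) = ((8867/10000)/(543/625) − 1)/(1/2) = 179/4344 ≈ 4.1206%

step 1 [0.5y] bond c/2=1/200: DF=(196779/200000 − 1/200·(0))/(1+1/200) = 979/1000 ≈ 0.979000
step 2 [1y] swap r/2=417/19373: DF=(1 − 417/19373·(0.979000))/(1+417/19373) = 9583/10000 ≈ 0.958300
step 3 [1.5y] zero: DF = P = 4619/5000 ≈ 0.923800
step 4 [2y] bond c/2=27/800: DF=(4052753/4000000 − 27/800·(0.979000+0.958300+0.923800))/(1+27/800) = 8867/10000 ≈ 0.886700
step 5 [2.5y] zero: DF = P = 543/625 ≈ 0.868800
step 6 [3y] bond c/2=7/800: DF=(3651049/4000000 − 7/800·(0.979000+0.958300+0.923800+0.886700+0.868800))/(1+7/800) = 1081/1250 ≈ 0.864800
step 7 [3.5y] swap r/2=1809/63005: DF=(1 − 1809/63005·(0.979000+0.958300+0.923800+0.886700+0.868800+0.864800))/(1+1809/63005) = 8191/10000 ≈ 0.819100
step 8 [4y] swap r/2=394/14207: DF=(1 − 394/14207·(0.979000+0.958300+0.923800+0.886700+0.868800+0.864800+0.819100))/(1+394/14207) = 803/1000 ≈ 0.803000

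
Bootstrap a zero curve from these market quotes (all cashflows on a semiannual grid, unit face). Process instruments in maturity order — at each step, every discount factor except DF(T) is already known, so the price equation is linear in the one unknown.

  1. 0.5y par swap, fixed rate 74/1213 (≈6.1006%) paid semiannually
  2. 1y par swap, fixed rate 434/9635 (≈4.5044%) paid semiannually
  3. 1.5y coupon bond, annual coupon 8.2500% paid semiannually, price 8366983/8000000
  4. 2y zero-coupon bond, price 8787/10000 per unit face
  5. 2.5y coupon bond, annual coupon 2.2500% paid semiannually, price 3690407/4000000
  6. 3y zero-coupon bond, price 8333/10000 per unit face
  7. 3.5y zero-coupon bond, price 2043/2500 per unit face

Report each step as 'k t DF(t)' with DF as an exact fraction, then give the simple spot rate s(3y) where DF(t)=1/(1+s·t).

1 1/2 1213/1250
2 1 4783/5000
3 3/2 9281/10000
4 2 8787/10000
5 5/2 2177/2500
6 3 8333/10000
7 7/2 2043/2500
s(3y) = (1/(8333/10000) − 1)/(3) = 1667/24999 ≈ 6.6683%

step 1 [0.5y] swap r/2=37/1213: DF=(1 − 37/1213·(0))/(1+37/1213) = 1213/1250 ≈ 0.970400
step 2 [1y] swap r/2=217/9635: DF=(1 − 217/9635·(0.970400))/(1+217/9635) = 4783/5000 ≈ 0.956600
step 3 [1.5y] bond c/2=33/800: DF=(8366983/8000000 − 33/800·(0.970400+0.956600))/(1+33/800) = 9281/10000 ≈ 0.928100
step 4 [2y] zero: DF = P = 8787/10000 ≈ 0.878700
step 5 [2.5y] bond c/2=9/800: DF=(3690407/4000000 − 9/800·(0.970400+0.956600+0.928100+0.878700))/(1+9/800) = 2177/2500 ≈ 0.870800
step 6 [3y] zero: DF = P = 8333/10000 ≈ 0.833300
step 7 [3.5y] zero: DF = P = 2043/2500 ≈ 0.817200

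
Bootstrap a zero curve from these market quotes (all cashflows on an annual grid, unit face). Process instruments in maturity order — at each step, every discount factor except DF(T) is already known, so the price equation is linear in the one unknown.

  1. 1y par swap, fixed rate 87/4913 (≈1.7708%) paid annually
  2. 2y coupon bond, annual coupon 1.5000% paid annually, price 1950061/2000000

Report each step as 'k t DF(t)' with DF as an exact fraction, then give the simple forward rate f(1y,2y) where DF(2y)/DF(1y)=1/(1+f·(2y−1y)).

step 1 [1y] swap r/1=87/4913: DF=(1 − 87/4913·(0))/(1+87/4913) = 4913/5000 ≈ 0.982600
step 2 [2y] bond c/1=3/200: DF=(1950061/2000000 − 3/200·(0.982600))/(1+3/200) = 9461/10000 ≈ 0.946100

1 1 4913/5000
2 2 9461/10000
f(1y,2y) = ((4913/5000)/(9461/10000) − 1)/(1) = 365/9461 ≈ 3.8579%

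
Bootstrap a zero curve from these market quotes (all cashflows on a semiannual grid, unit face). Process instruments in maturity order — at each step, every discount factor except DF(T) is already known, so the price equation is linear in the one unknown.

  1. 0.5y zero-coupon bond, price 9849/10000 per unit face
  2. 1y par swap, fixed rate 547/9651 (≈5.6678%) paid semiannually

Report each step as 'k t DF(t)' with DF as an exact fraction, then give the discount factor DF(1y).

step 1 [0.5y] zero: DF = P = 9849/10000 ≈ 0.984900
step 2 [1y] swap r/2=547/19302: DF=(1 − 547/19302·(0.984900))/(1+547/19302) = 9453/10000 ≈ 0.945300

1 1/2 9849/10000
2 1 9453/10000
DF(1y) = 9453/10000 ≈ 0.945300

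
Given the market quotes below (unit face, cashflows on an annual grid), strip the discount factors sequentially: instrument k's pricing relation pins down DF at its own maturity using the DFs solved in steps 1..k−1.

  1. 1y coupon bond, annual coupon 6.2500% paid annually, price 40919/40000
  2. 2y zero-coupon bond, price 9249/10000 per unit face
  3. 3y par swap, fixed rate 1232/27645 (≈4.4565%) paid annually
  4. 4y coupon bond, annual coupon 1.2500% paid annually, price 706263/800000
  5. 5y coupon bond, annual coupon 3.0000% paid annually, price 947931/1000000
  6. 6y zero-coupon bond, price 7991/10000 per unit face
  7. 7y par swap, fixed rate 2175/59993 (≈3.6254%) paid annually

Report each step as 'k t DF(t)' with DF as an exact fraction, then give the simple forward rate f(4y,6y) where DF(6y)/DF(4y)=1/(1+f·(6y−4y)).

1 1 2407/2500
2 2 9249/10000
3 3 548/625
4 4 4189/5000
5 5 4077/5000
6 6 7991/10000
7 7 313/400
f(4y,6y) = ((4189/5000)/(7991/10000) − 1)/(2) = 387/15982 ≈ 2.4215%

step 1 [1y] bond c/1=1/16: DF=(40919/40000 − 1/16·(0))/(1+1/16) = 2407/2500 ≈ 0.962800
step 2 [2y] zero: DF = P = 9249/10000 ≈ 0.924900
step 3 [3y] swap r/1=1232/27645: DF=(1 − 1232/27645·(0.962800+0.924900))/(1+1232/27645) = 548/625 ≈ 0.876800
step 4 [4y] bond c/1=1/80: DF=(706263/800000 − 1/80·(0.962800+0.924900+0.876800))/(1+1/80) = 4189/5000 ≈ 0.837800
step 5 [5y] bond c/1=3/100: DF=(947931/1000000 − 3/100·(0.962800+0.924900+0.876800+0.837800))/(1+3/100) = 4077/5000 ≈ 0.815400
step 6 [6y] zero: DF = P = 7991/10000 ≈ 0.799100
step 7 [7y] swap r/1=2175/59993: DF=(1 − 2175/59993·(0.962800+0.924900+0.876800+0.837800+0.815400+0.799100))/(1+2175/59993) = 313/400 ≈ 0.782500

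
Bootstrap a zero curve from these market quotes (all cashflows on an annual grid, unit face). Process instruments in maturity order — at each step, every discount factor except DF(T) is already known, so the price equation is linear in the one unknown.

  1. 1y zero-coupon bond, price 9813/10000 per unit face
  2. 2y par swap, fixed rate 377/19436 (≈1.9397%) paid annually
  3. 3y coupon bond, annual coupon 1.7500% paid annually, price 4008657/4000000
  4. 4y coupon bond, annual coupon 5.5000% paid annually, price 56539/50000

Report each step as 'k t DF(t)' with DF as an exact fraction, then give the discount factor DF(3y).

step 1 [1y] zero: DF = P = 9813/10000 ≈ 0.981300
step 2 [2y] swap r/1=377/19436: DF=(1 − 377/19436·(0.981300))/(1+377/19436) = 9623/10000 ≈ 0.962300
step 3 [3y] bond c/1=7/400: DF=(4008657/4000000 − 7/400·(0.981300+0.962300))/(1+7/400) = 1903/2000 ≈ 0.951500
step 4 [4y] bond c/1=11/200: DF=(56539/50000 − 11/200·(0.981300+0.962300+0.951500))/(1+11/200) = 9209/10000 ≈ 0.920900

1 1 9813/10000
2 2 9623/10000
3 3 1903/2000
4 4 9209/10000
DF(3y) = 1903/2000 ≈ 0.951500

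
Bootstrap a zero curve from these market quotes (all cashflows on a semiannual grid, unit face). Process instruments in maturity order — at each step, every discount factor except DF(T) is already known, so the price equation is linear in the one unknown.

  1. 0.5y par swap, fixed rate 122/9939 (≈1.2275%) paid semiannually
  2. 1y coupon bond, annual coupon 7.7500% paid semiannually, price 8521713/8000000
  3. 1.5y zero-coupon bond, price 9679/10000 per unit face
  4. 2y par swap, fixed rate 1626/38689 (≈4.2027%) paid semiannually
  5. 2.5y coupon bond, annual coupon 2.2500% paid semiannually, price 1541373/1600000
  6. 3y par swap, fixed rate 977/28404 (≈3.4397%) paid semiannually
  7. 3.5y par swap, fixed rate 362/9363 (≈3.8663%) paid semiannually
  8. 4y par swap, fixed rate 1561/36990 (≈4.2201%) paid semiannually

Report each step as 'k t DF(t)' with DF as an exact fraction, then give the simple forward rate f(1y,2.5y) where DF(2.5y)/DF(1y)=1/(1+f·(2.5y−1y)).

1 1/2 9939/10000
2 1 2471/2500
3 3/2 9679/10000
4 2 9187/10000
5 5/2 1137/1250
6 3 9023/10000
7 7/2 8733/10000
8 4 8439/10000
f(1y,2.5y) = ((2471/2500)/(1137/1250) − 1)/(3/2) = 197/3411 ≈ 5.7754%

step 1 [0.5y] swap r/2=61/9939: DF=(1 − 61/9939·(0))/(1+61/9939) = 9939/10000 ≈ 0.993900
step 2 [1y] bond c/2=31/800: DF=(8521713/8000000 − 31/800·(0.993900))/(1+31/800) = 2471/2500 ≈ 0.988400
step 3 [1.5y] zero: DF = P = 9679/10000 ≈ 0.967900
step 4 [2y] swap r/2=813/38689: DF=(1 − 813/38689·(0.993900+0.988400+0.967900))/(1+813/38689) = 9187/10000 ≈ 0.918700
step 5 [2.5y] bond c/2=9/800: DF=(1541373/1600000 − 9/800·(0.993900+0.988400+0.967900+0.918700))/(1+9/800) = 1137/1250 ≈ 0.909600
step 6 [3y] swap r/2=977/56808: DF=(1 − 977/56808·(0.993900+0.988400+0.967900+0.918700+0.909600))/(1+977/56808) = 9023/10000 ≈ 0.902300
step 7 [3.5y] swap r/2=181/9363: DF=(1 − 181/9363·(0.993900+0.988400+0.967900+0.918700+0.909600+0.902300))/(1+181/9363) = 8733/10000 ≈ 0.873300
step 8 [4y] swap r/2=1561/73980: DF=(1 − 1561/73980·(0.993900+0.988400+0.967900+0.918700+0.909600+0.902300+0.873300))/(1+1561/73980) = 8439/10000 ≈ 0.843900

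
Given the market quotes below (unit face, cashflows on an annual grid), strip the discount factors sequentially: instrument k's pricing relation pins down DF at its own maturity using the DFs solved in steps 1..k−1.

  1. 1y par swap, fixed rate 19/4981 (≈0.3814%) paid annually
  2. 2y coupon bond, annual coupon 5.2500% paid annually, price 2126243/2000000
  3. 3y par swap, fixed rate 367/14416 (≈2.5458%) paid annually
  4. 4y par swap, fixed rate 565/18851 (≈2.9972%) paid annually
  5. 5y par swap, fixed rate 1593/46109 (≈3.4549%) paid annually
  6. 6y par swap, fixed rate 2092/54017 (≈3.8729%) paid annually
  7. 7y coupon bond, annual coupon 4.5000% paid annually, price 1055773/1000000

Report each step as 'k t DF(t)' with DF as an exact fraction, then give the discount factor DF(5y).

step 1 [1y] swap r/1=19/4981: DF=(1 − 19/4981·(0))/(1+19/4981) = 4981/5000 ≈ 0.996200
step 2 [2y] bond c/1=21/400: DF=(2126243/2000000 − 21/400·(0.996200))/(1+21/400) = 2401/2500 ≈ 0.960400
step 3 [3y] swap r/1=367/14416: DF=(1 − 367/14416·(0.996200+0.960400))/(1+367/14416) = 4633/5000 ≈ 0.926600
step 4 [4y] swap r/1=565/18851: DF=(1 − 565/18851·(0.996200+0.960400+0.926600))/(1+565/18851) = 887/1000 ≈ 0.887000
step 5 [5y] swap r/1=1593/46109: DF=(1 − 1593/46109·(0.996200+0.960400+0.926600+0.887000))/(1+1593/46109) = 8407/10000 ≈ 0.840700
step 6 [6y] swap r/1=2092/54017: DF=(1 − 2092/54017·(0.996200+0.960400+0.926600+0.887000+0.840700))/(1+2092/54017) = 1977/2500 ≈ 0.790800
step 7 [7y] bond c/1=9/200: DF=(1055773/1000000 − 9/200·(0.996200+0.960400+0.926600+0.887000+0.840700+0.790800))/(1+9/200) = 7777/10000 ≈ 0.777700

1 1 4981/5000
2 2 2401/2500
3 3 4633/5000
4 4 887/1000
5 5 8407/10000
6 6 1977/2500
7 7 7777/10000
DF(5y) = 8407/10000 ≈ 0.840700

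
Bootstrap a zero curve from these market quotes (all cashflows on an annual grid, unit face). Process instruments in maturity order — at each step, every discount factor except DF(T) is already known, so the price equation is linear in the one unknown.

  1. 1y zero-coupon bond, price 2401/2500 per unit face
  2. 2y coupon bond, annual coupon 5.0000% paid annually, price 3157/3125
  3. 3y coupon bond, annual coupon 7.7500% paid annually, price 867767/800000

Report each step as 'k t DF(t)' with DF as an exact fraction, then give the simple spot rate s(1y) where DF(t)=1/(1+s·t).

1 1 2401/2500
2 2 2291/2500
3 3 8717/10000
s(1y) = (1/(2401/2500) − 1)/(1) = 99/2401 ≈ 4.1233%

step 1 [1y] zero: DF = P = 2401/2500 ≈ 0.960400
step 2 [2y] bond c/1=1/20: DF=(3157/3125 − 1/20·(0.960400))/(1+1/20) = 2291/2500 ≈ 0.916400
step 3 [3y] bond c/1=31/400: DF=(867767/800000 − 31/400·(0.960400+0.916400))/(1+31/400) = 8717/10000 ≈ 0.871700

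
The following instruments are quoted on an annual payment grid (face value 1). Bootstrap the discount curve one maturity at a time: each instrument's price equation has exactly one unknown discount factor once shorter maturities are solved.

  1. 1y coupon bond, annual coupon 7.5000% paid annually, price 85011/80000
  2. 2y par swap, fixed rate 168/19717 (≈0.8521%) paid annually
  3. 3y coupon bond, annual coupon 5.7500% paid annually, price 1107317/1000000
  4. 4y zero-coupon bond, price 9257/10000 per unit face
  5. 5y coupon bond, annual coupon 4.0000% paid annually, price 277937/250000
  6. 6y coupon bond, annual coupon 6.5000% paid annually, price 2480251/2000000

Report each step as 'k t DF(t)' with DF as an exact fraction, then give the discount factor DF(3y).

1 1 1977/2000
2 2 1229/1250
3 3 9399/10000
4 4 9257/10000
5 5 4607/5000
6 6 437/500
DF(3y) = 9399/10000 ≈ 0.939900

step 1 [1y] bond c/1=3/40: DF=(85011/80000 − 3/40·(0))/(1+3/40) = 1977/2000 ≈ 0.988500
step 2 [2y] swap r/1=168/19717: DF=(1 − 168/19717·(0.988500))/(1+168/19717) = 1229/1250 ≈ 0.983200
step 3 [3y] bond c/1=23/400: DF=(1107317/1000000 − 23/400·(0.988500+0.983200))/(1+23/400) = 9399/10000 ≈ 0.939900
step 4 [4y] zero: DF = P = 9257/10000 ≈ 0.925700
step 5 [5y] bond c/1=1/25: DF=(277937/250000 − 1/25·(0.988500+0.983200+0.939900+0.925700))/(1+1/25) = 4607/5000 ≈ 0.921400
step 6 [6y] bond c/1=13/200: DF=(2480251/2000000 − 13/200·(0.988500+0.983200+0.939900+0.925700+0.921400))/(1+13/200) = 437/500 ≈ 0.874000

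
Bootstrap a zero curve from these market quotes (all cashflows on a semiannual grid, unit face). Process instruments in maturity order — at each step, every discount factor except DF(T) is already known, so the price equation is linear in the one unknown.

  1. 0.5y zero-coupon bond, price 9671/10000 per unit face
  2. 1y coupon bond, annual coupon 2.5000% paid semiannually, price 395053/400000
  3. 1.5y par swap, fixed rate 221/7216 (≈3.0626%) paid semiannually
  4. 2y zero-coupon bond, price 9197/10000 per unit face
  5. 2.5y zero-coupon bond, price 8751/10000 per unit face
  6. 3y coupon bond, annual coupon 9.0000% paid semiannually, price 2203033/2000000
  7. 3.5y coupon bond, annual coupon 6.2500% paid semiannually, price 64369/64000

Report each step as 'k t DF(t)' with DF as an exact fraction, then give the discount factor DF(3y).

1 1/2 9671/10000
2 1 1927/2000
3 3/2 4779/5000
4 2 9197/10000
5 5/2 8751/10000
6 3 341/400
7 7/2 2019/2500
DF(3y) = 341/400 ≈ 0.852500

step 1 [0.5y] zero: DF = P = 9671/10000 ≈ 0.967100
step 2 [1y] bond c/2=1/80: DF=(395053/400000 − 1/80·(0.967100))/(1+1/80) = 1927/2000 ≈ 0.963500
step 3 [1.5y] swap r/2=221/14432: DF=(1 − 221/14432·(0.967100+0.963500))/(1+221/14432) = 4779/5000 ≈ 0.955800
step 4 [2y] zero: DF = P = 9197/10000 ≈ 0.919700
step 5 [2.5y] zero: DF = P = 8751/10000 ≈ 0.875100
step 6 [3y] bond c/2=9/200: DF=(2203033/2000000 − 9/200·(0.967100+0.963500+0.955800+0.919700+0.875100))/(1+9/200) = 341/400 ≈ 0.852500
step 7 [3.5y] bond c/2=1/32: DF=(64369/64000 − 1/32·(0.967100+0.963500+0.955800+0.919700+0.875100+0.852500))/(1+1/32) = 2019/2500 ≈ 0.807600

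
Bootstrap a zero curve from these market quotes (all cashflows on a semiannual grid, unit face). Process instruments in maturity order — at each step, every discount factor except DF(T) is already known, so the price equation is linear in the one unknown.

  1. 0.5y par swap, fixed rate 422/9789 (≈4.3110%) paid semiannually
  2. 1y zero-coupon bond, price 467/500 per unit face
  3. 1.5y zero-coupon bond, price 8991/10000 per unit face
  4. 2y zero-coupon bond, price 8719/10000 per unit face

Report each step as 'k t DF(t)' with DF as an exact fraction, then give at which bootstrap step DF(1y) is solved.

1 1/2 9789/10000
2 1 467/500
3 3/2 8991/10000
4 2 8719/10000
DF(1y) is solved at step 2

step 1 [0.5y] swap r/2=211/9789: DF=(1 − 211/9789·(0))/(1+211/9789) = 9789/10000 ≈ 0.978900
step 2 [1y] zero: DF = P = 467/500 ≈ 0.934000
step 3 [1.5y] zero: DF = P = 8991/10000 ≈ 0.899100
step 4 [2y] zero: DF = P = 8719/10000 ≈ 0.871900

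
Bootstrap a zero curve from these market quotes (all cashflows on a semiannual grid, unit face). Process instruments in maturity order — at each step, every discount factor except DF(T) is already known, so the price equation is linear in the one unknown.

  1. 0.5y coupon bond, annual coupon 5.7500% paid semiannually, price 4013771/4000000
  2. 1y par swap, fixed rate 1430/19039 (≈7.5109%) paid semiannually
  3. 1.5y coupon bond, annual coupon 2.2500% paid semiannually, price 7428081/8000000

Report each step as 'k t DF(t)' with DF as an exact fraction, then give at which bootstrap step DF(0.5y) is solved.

1 1/2 4877/5000
2 1 1857/2000
3 3/2 897/1000
DF(0.5y) is solved at step 1

step 1 [0.5y] bond c/2=23/800: DF=(4013771/4000000 − 23/800·(0))/(1+23/800) = 4877/5000 ≈ 0.975400
step 2 [1y] swap r/2=715/19039: DF=(1 − 715/19039·(0.975400))/(1+715/19039) = 1857/2000 ≈ 0.928500
step 3 [1.5y] bond c/2=9/800: DF=(7428081/8000000 − 9/800·(0.975400+0.928500))/(1+9/800) = 897/1000 ≈ 0.897000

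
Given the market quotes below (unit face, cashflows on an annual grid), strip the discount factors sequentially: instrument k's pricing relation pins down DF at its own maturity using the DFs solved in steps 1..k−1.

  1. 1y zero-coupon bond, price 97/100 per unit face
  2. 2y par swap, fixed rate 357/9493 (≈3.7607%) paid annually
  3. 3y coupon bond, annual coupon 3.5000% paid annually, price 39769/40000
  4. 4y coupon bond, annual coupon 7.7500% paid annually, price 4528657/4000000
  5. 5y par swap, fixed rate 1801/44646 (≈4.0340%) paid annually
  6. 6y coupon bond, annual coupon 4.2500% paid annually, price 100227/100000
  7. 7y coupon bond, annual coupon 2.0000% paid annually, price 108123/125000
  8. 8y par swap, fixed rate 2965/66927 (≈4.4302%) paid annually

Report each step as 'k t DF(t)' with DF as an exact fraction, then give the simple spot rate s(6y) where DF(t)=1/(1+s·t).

step 1 [1y] zero: DF = P = 97/100 ≈ 0.970000
step 2 [2y] swap r/1=357/9493: DF=(1 − 357/9493·(0.970000))/(1+357/9493) = 4643/5000 ≈ 0.928600
step 3 [3y] bond c/1=7/200: DF=(39769/40000 − 7/200·(0.970000+0.928600))/(1+7/200) = 2241/2500 ≈ 0.896400
step 4 [4y] bond c/1=31/400: DF=(4528657/4000000 − 31/400·(0.970000+0.928600+0.896400))/(1+31/400) = 8497/10000 ≈ 0.849700
step 5 [5y] swap r/1=1801/44646: DF=(1 − 1801/44646·(0.970000+0.928600+0.896400+0.849700))/(1+1801/44646) = 8199/10000 ≈ 0.819900
step 6 [6y] bond c/1=17/400: DF=(100227/100000 − 17/400·(0.970000+0.928600+0.896400+0.849700+0.819900))/(1+17/400) = 3897/5000 ≈ 0.779400
step 7 [7y] bond c/1=1/50: DF=(108123/125000 − 1/50·(0.970000+0.928600+0.896400+0.849700+0.819900+0.779400))/(1+1/50) = 1863/2500 ≈ 0.745200
step 8 [8y] swap r/1=2965/66927: DF=(1 − 2965/66927·(0.970000+0.928600+0.896400+0.849700+0.819900+0.779400+0.745200))/(1+2965/66927) = 1407/2000 ≈ 0.703500

1 1 97/100
2 2 4643/5000
3 3 2241/2500
4 4 8497/10000
5 5 8199/10000
6 6 3897/5000
7 7 1863/2500
8 8 1407/2000
s(6y) = (1/(3897/5000) − 1)/(6) = 1103/23382 ≈ 4.7173%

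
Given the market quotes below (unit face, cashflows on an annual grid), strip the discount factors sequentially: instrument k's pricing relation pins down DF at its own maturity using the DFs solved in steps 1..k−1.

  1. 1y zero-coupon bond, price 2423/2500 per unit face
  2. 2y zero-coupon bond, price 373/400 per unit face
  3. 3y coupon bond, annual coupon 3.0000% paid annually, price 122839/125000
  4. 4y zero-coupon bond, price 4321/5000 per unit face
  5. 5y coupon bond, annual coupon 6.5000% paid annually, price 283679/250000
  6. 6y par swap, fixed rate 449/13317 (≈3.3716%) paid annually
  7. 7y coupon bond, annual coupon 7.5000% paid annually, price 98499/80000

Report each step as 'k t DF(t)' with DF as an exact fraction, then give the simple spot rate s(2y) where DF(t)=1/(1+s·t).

step 1 [1y] zero: DF = P = 2423/2500 ≈ 0.969200
step 2 [2y] zero: DF = P = 373/400 ≈ 0.932500
step 3 [3y] bond c/1=3/100: DF=(122839/125000 − 3/100·(0.969200+0.932500))/(1+3/100) = 8987/10000 ≈ 0.898700
step 4 [4y] zero: DF = P = 4321/5000 ≈ 0.864200
step 5 [5y] bond c/1=13/200: DF=(283679/250000 − 13/200·(0.969200+0.932500+0.898700+0.864200))/(1+13/200) = 4209/5000 ≈ 0.841800
step 6 [6y] swap r/1=449/13317: DF=(1 − 449/13317·(0.969200+0.932500+0.898700+0.864200+0.841800))/(1+449/13317) = 2051/2500 ≈ 0.820400
step 7 [7y] bond c/1=3/40: DF=(98499/80000 − 3/40·(0.969200+0.932500+0.898700+0.864200+0.841800+0.820400))/(1+3/40) = 7737/10000 ≈ 0.773700

1 1 2423/2500
2 2 373/400
3 3 8987/10000
4 4 4321/5000
5 5 4209/5000
6 6 2051/2500
7 7 7737/10000
s(2y) = (1/(373/400) − 1)/(2) = 27/746 ≈ 3.6193%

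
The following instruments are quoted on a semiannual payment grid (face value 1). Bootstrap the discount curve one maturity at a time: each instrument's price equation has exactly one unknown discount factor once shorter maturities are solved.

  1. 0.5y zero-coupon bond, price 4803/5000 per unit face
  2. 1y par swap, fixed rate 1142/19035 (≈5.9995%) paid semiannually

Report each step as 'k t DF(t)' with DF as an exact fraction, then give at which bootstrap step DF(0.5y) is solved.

1 1/2 4803/5000
2 1 9429/10000
DF(0.5y) is solved at step 1

step 1 [0.5y] zero: DF = P = 4803/5000 ≈ 0.960600
step 2 [1y] swap r/2=571/19035: DF=(1 − 571/19035·(0.960600))/(1+571/19035) = 9429/10000 ≈ 0.942900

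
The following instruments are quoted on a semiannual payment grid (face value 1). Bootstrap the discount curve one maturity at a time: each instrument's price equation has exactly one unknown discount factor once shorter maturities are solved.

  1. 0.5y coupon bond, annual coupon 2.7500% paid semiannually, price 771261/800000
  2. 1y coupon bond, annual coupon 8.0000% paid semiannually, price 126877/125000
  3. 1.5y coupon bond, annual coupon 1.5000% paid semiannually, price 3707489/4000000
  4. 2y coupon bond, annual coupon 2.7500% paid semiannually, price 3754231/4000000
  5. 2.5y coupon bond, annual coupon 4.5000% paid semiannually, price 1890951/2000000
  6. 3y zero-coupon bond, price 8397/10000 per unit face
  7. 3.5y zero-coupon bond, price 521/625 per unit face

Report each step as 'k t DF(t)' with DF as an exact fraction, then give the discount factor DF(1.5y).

1 1/2 951/1000
2 1 4697/5000
3 3/2 9059/10000
4 2 8879/10000
5 5/2 2109/2500
6 3 8397/10000
7 7/2 521/625
DF(1.5y) = 9059/10000 ≈ 0.905900

step 1 [0.5y] bond c/2=11/800: DF=(771261/800000 − 11/800·(0))/(1+11/800) = 951/1000 ≈ 0.951000
step 2 [1y] bond c/2=1/25: DF=(126877/125000 − 1/25·(0.951000))/(1+1/25) = 4697/5000 ≈ 0.939400
step 3 [1.5y] bond c/2=3/400: DF=(3707489/4000000 − 3/400·(0.951000+0.939400))/(1+3/400) = 9059/10000 ≈ 0.905900
step 4 [2y] bond c/2=11/800: DF=(3754231/4000000 − 11/800·(0.951000+0.939400+0.905900))/(1+11/800) = 8879/10000 ≈ 0.887900
step 5 [2.5y] bond c/2=9/400: DF=(1890951/2000000 − 9/400·(0.951000+0.939400+0.905900+0.887900))/(1+9/400) = 2109/2500 ≈ 0.843600
step 6 [3y] zero: DF = P = 8397/10000 ≈ 0.839700
step 7 [3.5y] zero: DF = P = 521/625 ≈ 0.833600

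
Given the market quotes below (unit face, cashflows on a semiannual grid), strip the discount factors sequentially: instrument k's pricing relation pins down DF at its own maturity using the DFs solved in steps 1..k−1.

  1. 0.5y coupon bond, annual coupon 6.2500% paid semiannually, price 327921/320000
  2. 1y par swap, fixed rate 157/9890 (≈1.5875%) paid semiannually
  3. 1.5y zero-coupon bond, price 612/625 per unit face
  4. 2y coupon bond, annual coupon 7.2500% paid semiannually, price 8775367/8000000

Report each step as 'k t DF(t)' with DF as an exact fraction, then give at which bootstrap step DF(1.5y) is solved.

step 1 [0.5y] bond c/2=1/32: DF=(327921/320000 − 1/32·(0))/(1+1/32) = 9937/10000 ≈ 0.993700
step 2 [1y] swap r/2=157/19780: DF=(1 − 157/19780·(0.993700))/(1+157/19780) = 9843/10000 ≈ 0.984300
step 3 [1.5y] zero: DF = P = 612/625 ≈ 0.979200
step 4 [2y] bond c/2=29/800: DF=(8775367/8000000 − 29/800·(0.993700+0.984300+0.979200))/(1+29/800) = 9551/10000 ≈ 0.955100

1 1/2 9937/10000
2 1 9843/10000
3 3/2 612/625
4 2 9551/10000
DF(1.5y) is solved at step 3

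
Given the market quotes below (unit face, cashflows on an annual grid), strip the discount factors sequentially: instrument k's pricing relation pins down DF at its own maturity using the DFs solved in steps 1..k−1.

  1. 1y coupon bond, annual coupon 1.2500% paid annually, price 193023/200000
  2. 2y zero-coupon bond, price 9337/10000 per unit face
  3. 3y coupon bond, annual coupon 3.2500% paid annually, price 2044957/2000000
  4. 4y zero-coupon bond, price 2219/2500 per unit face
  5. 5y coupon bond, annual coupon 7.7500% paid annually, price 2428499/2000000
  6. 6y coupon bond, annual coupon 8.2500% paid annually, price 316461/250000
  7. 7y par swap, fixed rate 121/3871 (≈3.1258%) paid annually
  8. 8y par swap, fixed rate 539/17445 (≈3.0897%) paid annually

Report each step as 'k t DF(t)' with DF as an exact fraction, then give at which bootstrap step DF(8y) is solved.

step 1 [1y] bond c/1=1/80: DF=(193023/200000 − 1/80·(0))/(1+1/80) = 2383/2500 ≈ 0.953200
step 2 [2y] zero: DF = P = 9337/10000 ≈ 0.933700
step 3 [3y] bond c/1=13/400: DF=(2044957/2000000 − 13/400·(0.953200+0.933700))/(1+13/400) = 9309/10000 ≈ 0.930900
step 4 [4y] zero: DF = P = 2219/2500 ≈ 0.887600
step 5 [5y] bond c/1=31/400: DF=(2428499/2000000 − 31/400·(0.953200+0.933700+0.930900+0.887600))/(1+31/400) = 2151/2500 ≈ 0.860400
step 6 [6y] bond c/1=33/400: DF=(316461/250000 − 33/400·(0.953200+0.933700+0.930900+0.887600+0.860400))/(1+33/400) = 4107/5000 ≈ 0.821400
step 7 [7y] swap r/1=121/3871: DF=(1 − 121/3871·(0.953200+0.933700+0.930900+0.887600+0.860400+0.821400))/(1+121/3871) = 504/625 ≈ 0.806400
step 8 [8y] swap r/1=539/17445: DF=(1 − 539/17445·(0.953200+0.933700+0.930900+0.887600+0.860400+0.821400+0.806400))/(1+539/17445) = 1961/2500 ≈ 0.784400

1 1 2383/2500
2 2 9337/10000
3 3 9309/10000
4 4 2219/2500
5 5 2151/2500
6 6 4107/5000
7 7 504/625
8 8 1961/2500
DF(8y) is solved at step 8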